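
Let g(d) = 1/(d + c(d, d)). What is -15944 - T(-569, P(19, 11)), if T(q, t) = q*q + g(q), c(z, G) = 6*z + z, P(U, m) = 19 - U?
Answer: -1546337159/4552 ≈ -3.3971e+5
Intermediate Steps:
c(z, G) = 7*z
g(d) = 1/(8*d) (g(d) = 1/(d + 7*d) = 1/(8*d))
T(q, t) = q² + 1/(8*q) (T(q, t) = q*q + 1/(8*q) = q² + 1/(8*q))
-15944 - T(-569, P(19, 11)) = -15944 - (⅛ + (-569)³)/(-569) = -15944 - (-1)*(⅛ - 184220009)/569 = -15944 - (-1)*(-1473760071)/(569*8) = -15944 - 1*1473760071/4552 = -15944 - 1473760071/4552 = -1546337159/4552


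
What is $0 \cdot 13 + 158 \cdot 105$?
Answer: $16590$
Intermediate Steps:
$0 \cdot 13 + 158 \cdot 105 = 0 + 16590 = 16590$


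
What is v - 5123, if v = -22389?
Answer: -27512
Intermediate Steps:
v - 5123 = -22389 - 5123 = -27512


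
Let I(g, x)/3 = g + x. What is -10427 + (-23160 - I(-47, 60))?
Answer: -33626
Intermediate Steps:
I(g, x) = 3*g + 3*x (I(g, x) = 3*(g + x) = 3*g + 3*x)
-10427 + (-23160 - I(-47, 60)) = -10427 + (-23160 - (3*(-47) + 3*60)) = -10427 + (-23160 - (-141 + 180)) = -10427 + (-23160 - 1*39) = -10427 + (-23160 - 39) = -10427 - 23199 = -33626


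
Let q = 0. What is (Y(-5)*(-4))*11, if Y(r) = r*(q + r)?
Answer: -1100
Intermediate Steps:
Y(r) = r² (Y(r) = r*(0 + r) = r*r = r²)
(Y(-5)*(-4))*11 = ((-5)²*(-4))*11 = (25*(-4))*11 = -100*11 = -1100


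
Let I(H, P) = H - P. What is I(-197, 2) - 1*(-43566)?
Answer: 43367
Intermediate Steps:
I(-197, 2) - 1*(-43566) = (-197 - 1*2) - 1*(-43566) = (-197 - 2) + 43566 = -199 + 43566 = 43367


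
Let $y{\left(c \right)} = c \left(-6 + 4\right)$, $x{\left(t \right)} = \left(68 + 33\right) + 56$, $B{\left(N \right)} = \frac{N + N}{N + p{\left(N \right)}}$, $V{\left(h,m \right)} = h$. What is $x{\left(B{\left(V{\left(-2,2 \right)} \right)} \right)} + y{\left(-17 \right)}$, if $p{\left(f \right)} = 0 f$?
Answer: $191$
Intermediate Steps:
$p{\left(f \right)} = 0$
$B{\left(N \right)} = 2$ ($B{\left(N \right)} = \frac{N + N}{N + 0} = \frac{2 N}{N} = 2$)
$x{\left(t \right)} = 157$ ($x{\left(t \right)} = 101 + 56 = 157$)
$y{\left(c \right)} = - 2 c$ ($y{\left(c \right)} = c \left(-2\right) = - 2 c$)
$x{\left(B{\left(V{\left(-2,2 \right)} \right)} \right)} + y{\left(-17 \right)} = 157 - -34 = 157 + 34 = 191$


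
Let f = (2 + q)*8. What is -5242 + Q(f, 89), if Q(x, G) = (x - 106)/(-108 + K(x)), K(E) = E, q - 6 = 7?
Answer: -31445/6 ≈ -5240.8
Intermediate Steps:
q = 13 (q = 6 + 7 = 13)
f = 120 (f = (2 + 13)*8 = 15*8 = 120)
Q(x, G) = (-106 + x)/(-108 + x) (Q(x, G) = (x - 106)/(-108 + x) = (-106 + x)/(-108 + x))
-5242 + Q(f, 89) = -5242 + (-106 + 120)/(-108 + 120) = -5242 + 14/12 = -5242 + (1/12)*14 = -5242 + 7/6 = -31445/6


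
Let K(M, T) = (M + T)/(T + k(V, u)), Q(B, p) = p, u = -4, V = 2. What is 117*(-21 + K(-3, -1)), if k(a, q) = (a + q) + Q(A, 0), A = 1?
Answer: -2301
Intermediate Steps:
k(a, q) = a + q (k(a, q) = (a + q) + 0 = a + q)
K(M, T) = (M + T)/(-2 + T) (K(M, T) = (M + T)/(T + (2 - 4)) = (M + T)/(T - 2) = (M + T)/(-2 + T))
117*(-21 + K(-3, -1)) = 117*(-21 + (-3 - 1)/(-2 - 1)) = 117*(-21 - 4/(-3)) = 117*(-21 - ⅓*(-4)) = 117*(-21 + 4/3) = 117*(-59/3) = -2301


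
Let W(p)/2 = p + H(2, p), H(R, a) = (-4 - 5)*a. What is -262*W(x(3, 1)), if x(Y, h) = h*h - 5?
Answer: -16768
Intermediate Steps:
H(R, a) = -9*a
x(Y, h) = -5 + h² (x(Y, h) = h² - 5 = -5 + h²)
W(p) = -16*p (W(p) = 2*(p - 9*p) = 2*(-8*p) = -16*p)
-262*W(x(3, 1)) = -(-4192)*(-5 + 1²) = -(-4192)*(-5 + 1) = -(-4192)*(-4) = -262*64 = -16768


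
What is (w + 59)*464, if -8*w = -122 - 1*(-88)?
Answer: 29348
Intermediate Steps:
w = 17/4 (w = -(-122 - 1*(-88))/8 = -(-122 + 88)/8 = -⅛*(-34) = 17/4 ≈ 4.2500)
(w + 59)*464 = (17/4 + 59)*464 = (253/4)*464 = 29348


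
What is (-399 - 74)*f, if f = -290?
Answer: 137170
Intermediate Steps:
(-399 - 74)*f = (-399 - 74)*(-290) = -473*(-290) = 137170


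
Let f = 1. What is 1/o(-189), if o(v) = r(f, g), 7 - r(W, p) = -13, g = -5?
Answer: 1/20 ≈ 0.050000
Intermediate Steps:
r(W, p) = 20 (r(W, p) = 7 - 1*(-13) = 7 + 13 = 20)
o(v) = 20
1/o(-189) = 1/20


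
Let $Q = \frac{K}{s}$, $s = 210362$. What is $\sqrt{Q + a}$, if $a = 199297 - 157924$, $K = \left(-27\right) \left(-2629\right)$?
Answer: $\frac{3 \sqrt{203428889414362}}{210362} \approx 203.4$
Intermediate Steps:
$K = 70983$
$Q = \frac{70983}{210362} \approx 0.33743$
$a = 41373$ ($a = 199297 - 157924 = 41373$)
$\sqrt{Q + a} = \sqrt{\frac{70983}{210362} + 41373} = \sqrt{\frac{8703378009}{210362}} = \frac{3 \sqrt{203428889414362}}{210362}$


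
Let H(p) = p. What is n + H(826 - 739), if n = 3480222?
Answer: 3480309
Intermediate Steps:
n + H(826 - 739) = 3480222 + (826 - 739) = 3480222 + 87 = 3480309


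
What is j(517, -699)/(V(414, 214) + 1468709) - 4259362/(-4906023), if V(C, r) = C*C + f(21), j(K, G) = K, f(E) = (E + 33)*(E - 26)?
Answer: 6987187299161/8045068226205 ≈ 0.86851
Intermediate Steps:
f(E) = (-26 + E)*(33 + E) (f(E) = (33 + E)*(-26 + E) = (-26 + E)*(33 + E))
V(C, r) = -270 + C² (V(C, r) = C*C + (-858 + 21² + 7*21) = C² + (-858 + 441 + 147) = C² - 270 = -270 + C²)
j(517, -699)/(V(414, 214) + 1468709) - 4259362/(-4906023) = 517/((-270 + 414²) + 1468709) - 4259362/(-4906023) = 517/((-270 + 171396) + 1468709) - 4259362*(-1/4906023) = 517/(171126 + 1468709) + 4259362/4906023 = 517/1639835 + 4259362/4906023 = 6987187299161/8045068226205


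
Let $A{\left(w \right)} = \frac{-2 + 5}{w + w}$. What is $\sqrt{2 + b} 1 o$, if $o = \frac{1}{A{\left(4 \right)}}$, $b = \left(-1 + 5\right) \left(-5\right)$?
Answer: $8 i \sqrt{2} \approx 11.314 i$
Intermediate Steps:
$b = -20$ ($b = 4 \left(-5\right) = -20$)
$A{\left(w \right)} = \frac{3}{2 w}$
$o = \frac{8}{3}$ ($o = \frac{1}{\frac{3}{2} \cdot \frac{1}{4}} = \frac{1}{\frac{3}{8}} = \frac{8}{3} \approx 2.6667$)
$\sqrt{2 + b} 1 o = \sqrt{2 - 20} \cdot 1 \cdot \frac{8}{3} = \sqrt{-18} \cdot 1 \cdot \frac{8}{3} = 3 i \sqrt{2} \cdot 1 \cdot \frac{8}{3} = 3 i \sqrt{2} \cdot \frac{8}{3} = 8 i \sqrt{2}$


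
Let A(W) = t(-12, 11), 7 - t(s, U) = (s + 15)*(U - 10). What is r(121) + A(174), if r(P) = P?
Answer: 125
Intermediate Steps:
t(s, U) = 7 - (-10 + U)*(15 + s) (t(s, U) = 7 - (s + 15)*(U - 10) = 7 - (15 + s)*(-10 + U) = 7 - (-10 + U)*(15 + s))
A(W) = 4 (A(W) = 157 - 15*11 + 10*(-12) - 1*11*(-12) = 157 - 165 - 120 + 132 = 4)
r(121) + A(174) = 121 + 4 = 125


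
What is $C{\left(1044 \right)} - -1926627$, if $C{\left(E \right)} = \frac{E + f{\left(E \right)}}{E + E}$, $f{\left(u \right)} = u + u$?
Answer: $\frac{3853257}{2} \approx 1.9266 \cdot 10^{6}$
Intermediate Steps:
$f{\left(u \right)} = 2 u$
$C{\left(E \right)} = \frac{3}{2}$ ($C{\left(E \right)} = \frac{E + 2 E}{E + E} = \frac{3 E}{2 E} = 3 E \frac{1}{2 E} = \frac{3}{2}$)
$C{\left(1044 \right)} - -1926627 = \frac{3}{2} - -1926627 = \frac{3}{2} + 1926627 = \frac{3853257}{2}$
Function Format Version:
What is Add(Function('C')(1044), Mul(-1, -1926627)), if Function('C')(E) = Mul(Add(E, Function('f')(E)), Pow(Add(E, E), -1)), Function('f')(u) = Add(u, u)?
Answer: Rational(3853257, 2) ≈ 1.9266e+6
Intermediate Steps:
Function('f')(u) = Mul(2, u)
Function('C')(E) = Rational(3, 2) (Function('C')(E) = Mul(Add(E, Mul(2, E)), Pow(Add(E, E), -1)) = Mul(Mul(3, E), Pow(Mul(2, E), -1)) = Mul(Mul(3, E), Mul(Rational(1, 2), Pow(E, -1))) = Rational(3, 2))
Add(Function('C')(1044), Mul(-1, -1926627)) = Add(Rational(3, 2), Mul(-1, -1926627)) = Add(Rational(3, 2), 1926627) = Rational(3853257, 2)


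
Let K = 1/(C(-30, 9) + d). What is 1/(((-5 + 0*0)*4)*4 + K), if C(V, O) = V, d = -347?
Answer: -377/30161 ≈ -0.012500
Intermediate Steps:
K = -1/377 (K = 1/(-30 - 347) = 1/(-377) = -1/377 ≈ -0.0026525)
1/(((-5 + 0*0)*4)*4 + K) = 1/(((-5 + 0*0)*4)*4 - 1/377) = 1/(((-5 + 0)*4)*4 - 1/377) = 1/(-5*4*4 - 1/377) = 1/(-20*4 - 1/377) = 1/(-80 - 1/377) = 1/(-30161/377) = -377/30161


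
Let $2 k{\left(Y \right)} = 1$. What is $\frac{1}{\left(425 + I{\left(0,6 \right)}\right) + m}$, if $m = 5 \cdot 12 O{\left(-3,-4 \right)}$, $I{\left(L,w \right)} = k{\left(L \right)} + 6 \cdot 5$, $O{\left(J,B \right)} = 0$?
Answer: $\frac{2}{911} \approx 0.0021954$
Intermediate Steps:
$k{\left(Y \right)} = \frac{1}{2}$ ($k{\left(Y \right)} = \frac{1}{2} \cdot 1 = \frac{1}{2}$)
$I{\left(L,w \right)} = \frac{61}{2}$ ($I{\left(L,w \right)} = \frac{1}{2} + 6 \cdot 5 = \frac{1}{2} + 30 = \frac{61}{2}$)
$m = 0$ ($m = 5 \cdot 12 \cdot 0 = 60 \cdot 0 = 0$)
$\frac{1}{\left(425 + I{\left(0,6 \right)}\right) + m} = \frac{1}{\left(425 + \frac{61}{2}\right) + 0} = \frac{1}{\frac{911}{2} + 0} = \frac{1}{\frac{911}{2}} = \frac{2}{911}$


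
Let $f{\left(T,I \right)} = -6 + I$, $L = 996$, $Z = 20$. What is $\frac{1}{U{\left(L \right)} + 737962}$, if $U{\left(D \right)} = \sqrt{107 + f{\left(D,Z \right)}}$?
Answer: $\frac{1}{737973} \approx 1.3551 \cdot 10^{-6}$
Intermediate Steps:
$U{\left(D \right)} = 11$ ($U{\left(D \right)} = \sqrt{107 + \left(-6 + 20\right)} = \sqrt{107 + 14} = \sqrt{121} = 11$)
$\frac{1}{U{\left(L \right)} + 737962} = \frac{1}{11 + 737962} = \frac{1}{737973}$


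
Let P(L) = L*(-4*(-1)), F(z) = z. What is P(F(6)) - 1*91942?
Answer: -91918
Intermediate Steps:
P(L) = 4*L (P(L) = L*4 = 4*L)
P(F(6)) - 1*91942 = 4*6 - 1*91942 = 24 - 91942 = -91918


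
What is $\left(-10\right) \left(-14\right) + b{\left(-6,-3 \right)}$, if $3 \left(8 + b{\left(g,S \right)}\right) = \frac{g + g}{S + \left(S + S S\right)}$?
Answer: $\frac{392}{3} \approx 130.67$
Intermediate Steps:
$b{\left(g,S \right)} = -8 + \frac{2 g}{3 \left(S^{2} + 2 S\right)}$ ($b{\left(g,S \right)} = -8 + \frac{\left(g + g\right) \frac{1}{S + \left(S + S S\right)}}{3} = -8 + \frac{2 g \frac{1}{S + \left(S + S^{2}\right)}}{3} = -8 + \frac{2 g \frac{1}{S^{2} + 2 S}}{3} = -8 + \frac{2 g}{3 \left(S^{2} + 2 S\right)}$)
$\left(-10\right) \left(-14\right) + b{\left(-6,-3 \right)} = \left(-10\right) \left(-14\right) + \frac{2 \left(-6 - -72 - 12 \left(-3\right)^{2}\right)}{3 \left(-3\right) \left(2 - 3\right)} = 140 + \frac{2}{3} \left(- \frac{1}{3}\right) \frac{1}{-1} \left(-6 + 72 - 108\right) = 140 + \frac{2}{3} \left(- \frac{1}{3}\right) \left(-1\right) \left(-6 + 72 - 108\right) = 140 + \frac{2}{3} \left(- \frac{1}{3}\right) \left(-1\right) \left(-42\right) = 140 - \frac{28}{3} = \frac{392}{3}$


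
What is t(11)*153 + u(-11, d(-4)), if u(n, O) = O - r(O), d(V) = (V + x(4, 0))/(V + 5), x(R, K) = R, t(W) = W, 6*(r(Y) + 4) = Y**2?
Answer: 1687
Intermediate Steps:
r(Y) = -4 + Y**2/6
d(V) = (4 + V)/(5 + V) (d(V) = (V + 4)/(V + 5) = (4 + V)/(5 + V))
u(n, O) = 4 + O - O**2/6 (u(n, O) = O - (-4 + O**2/6) = O + (4 - O**2/6) = 4 + O - O**2/6)
t(11)*153 + u(-11, d(-4)) = 11*153 + (4 + (4 - 4)/(5 - 4) - (4 - 4)**2/(5 - 4)**2/6) = 1683 + (4 + 0/1 - (0/1)**2/6) = 1683 + (4 + 1*0 - (1*0)**2/6) = 1683 + (4 + 0 - 1/6*0**2) = 1683 + (4 + 0 - 1/6*0) = 1683 + (4 + 0 + 0) = 1683 + 4 = 1687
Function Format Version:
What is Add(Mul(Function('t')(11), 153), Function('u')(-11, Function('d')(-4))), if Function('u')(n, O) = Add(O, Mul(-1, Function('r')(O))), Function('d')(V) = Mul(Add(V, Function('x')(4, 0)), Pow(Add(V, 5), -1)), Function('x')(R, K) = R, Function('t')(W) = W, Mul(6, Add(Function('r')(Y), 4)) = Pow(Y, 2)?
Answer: 1687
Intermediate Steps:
Function('r')(Y) = Add(-4, Mul(Rational(1, 6), Pow(Y, 2)))
Function('d')(V) = Mul(Pow(Add(5, V), -1), Add(4, V)) (Function('d')(V) = Mul(Add(V, 4), Pow(Add(V, 5), -1)) = Mul(Add(4, V), Pow(Add(5, V), -1)) = Mul(Pow(Add(5, V), -1), Add(4, V)))
Function('u')(n, O) = Add(4, O, Mul(Rational(-1, 6), Pow(O, 2))) (Function('u')(n, O) = Add(O, Mul(-1, Add(-4, Mul(Rational(1, 6), Pow(O, 2))))) = Add(O, Add(4, Mul(Rational(-1, 6), Pow(O, 2)))) = Add(4, O, Mul(Rational(-1, 6), Pow(O, 2))))
Add(Mul(Function('t')(11), 153), Function('u')(-11, Function('d')(-4))) = Add(Mul(11, 153), Add(4, Mul(Pow(Add(5, -4), -1), Add(4, -4)), Mul(Rational(-1, 6), Pow(Mul(Pow(Add(5, -4), -1), Add(4, -4)), 2)))) = Add(1683, Add(4, Mul(Pow(1, -1), 0), Mul(Rational(-1, 6), Pow(Mul(Pow(1, -1), 0), 2)))) = Add(1683, Add(4, Mul(1, 0), Mul(Rational(-1, 6), Pow(Mul(1, 0), 2)))) = Add(1683, Add(4, 0, Mul(Rational(-1, 6), Pow(0, 2)))) = Add(1683, Add(4, 0, Mul(Rational(-1, 6), 0))) = Add(1683, Add(4, 0, 0)) = Add(1683, 4) = 1687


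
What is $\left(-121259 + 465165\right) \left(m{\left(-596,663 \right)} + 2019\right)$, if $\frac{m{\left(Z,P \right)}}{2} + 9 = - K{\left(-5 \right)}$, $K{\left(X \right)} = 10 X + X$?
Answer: $725985566$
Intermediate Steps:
$K{\left(X \right)} = 11 X$
$m{\left(Z,P \right)} = 92$ ($m{\left(Z,P \right)} = -18 + 2 \left(- 11 \left(-5\right)\right) = -18 + 2 \left(\left(-1\right) \left(-55\right)\right) = -18 + 2 \cdot 55 = -18 + 110 = 92$)
$\left(-121259 + 465165\right) \left(m{\left(-596,663 \right)} + 2019\right) = \left(-121259 + 465165\right) \left(92 + 2019\right) = 343906 \cdot 2111 = 725985566$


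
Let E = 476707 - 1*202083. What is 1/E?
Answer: 1/274624 ≈ 3.6413e-6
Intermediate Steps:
E = 274624 (E = 476707 - 202083 = 274624)
1/E = 1/274624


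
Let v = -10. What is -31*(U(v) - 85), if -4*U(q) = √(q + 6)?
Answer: 2635 + 31*I/2 ≈ 2635.0 + 15.5*I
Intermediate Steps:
U(q) = -√(6 + q)/4 (U(q) = -√(q + 6)/4 = -√(6 + q)/4)
-31*(U(v) - 85) = -31*(-√(6 - 10)/4 - 85) = -31*(-I/2 - 85) = -31*(-85 - I/2) = 2635 + 31*I/2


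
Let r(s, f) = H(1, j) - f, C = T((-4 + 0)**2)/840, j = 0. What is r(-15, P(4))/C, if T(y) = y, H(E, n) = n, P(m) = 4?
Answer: -210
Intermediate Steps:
C = 2/105 (C = (-4 + 0)**2/840 = (-4)**2*(1/840) = 16*(1/840) = 2/105 ≈ 0.019048)
r(s, f) = -f (r(s, f) = 0 - f = -f)
r(-15, P(4))/C = (-1*4)/(2/105) = -4*105/2 = -210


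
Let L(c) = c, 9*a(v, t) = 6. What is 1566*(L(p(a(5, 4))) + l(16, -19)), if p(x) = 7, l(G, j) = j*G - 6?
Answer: -474498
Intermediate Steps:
l(G, j) = -6 + G*j (l(G, j) = G*j - 6 = -6 + G*j)
a(v, t) = 2/3 (a(v, t) = (1/9)*6 = 2/3)
1566*(L(p(a(5, 4))) + l(16, -19)) = 1566*(7 + (-6 + 16*(-19))) = 1566*(7 + (-6 - 304)) = 1566*(7 - 310) = 1566*(-303) = -474498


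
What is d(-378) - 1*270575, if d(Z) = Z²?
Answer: -127691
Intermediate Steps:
d(-378) - 1*270575 = (-378)² - 1*270575 = 142884 - 270575 = -127691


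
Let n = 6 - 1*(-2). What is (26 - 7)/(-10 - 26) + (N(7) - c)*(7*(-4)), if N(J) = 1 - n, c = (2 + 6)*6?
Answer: 55421/36 ≈ 1539.5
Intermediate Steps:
c = 48 (c = 8*6 = 48)
n = 8 (n = 6 + 2 = 8)
N(J) = -7 (N(J) = 1 - 1*8 = 1 - 8 = -7)
(26 - 7)/(-10 - 26) + (N(7) - c)*(7*(-4)) = (26 - 7)/(-10 - 26) + (-7 - 1*48)*(7*(-4)) = 19/(-36) + (-7 - 48)*(-28) = 19*(-1/36) - 55*(-28) = -19/36 + 1540 = 55421/36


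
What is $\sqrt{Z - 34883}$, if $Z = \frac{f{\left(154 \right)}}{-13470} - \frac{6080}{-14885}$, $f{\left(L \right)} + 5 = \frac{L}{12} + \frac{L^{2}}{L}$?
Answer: $\frac{i \sqrt{56092106875931821955}}{40100190} \approx 186.77 i$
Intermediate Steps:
$f{\left(L \right)} = -5 + \frac{13 L}{12}$ ($f{\left(L \right)} = -5 + \left(\frac{L}{12} + \frac{L^{2}}{L}\right) = -5 + \left(L \frac{1}{12} + L\right) = -5 + \left(\frac{L}{12} + L\right) = -5 + \frac{13 L}{12}$)
$Z = \frac{95386453}{240601140}$ ($Z = \frac{-5 + \frac{13}{12} \cdot 154}{-13470} - \frac{6080}{-14885} = \left(-5 + \frac{1001}{6}\right) \left(- \frac{1}{13470}\right) - - \frac{1216}{2977} = \frac{971}{6} \left(- \frac{1}{13470}\right) + \frac{1216}{2977} = - \frac{971}{80820} + \frac{1216}{2977} = \frac{95386453}{240601140} \approx 0.39645$)
$\sqrt{Z - 34883} = \sqrt{\frac{95386453}{240601140} - 34883} = \sqrt{- \frac{8392794180167}{240601140}} = \frac{i \sqrt{56092106875931821955}}{40100190}$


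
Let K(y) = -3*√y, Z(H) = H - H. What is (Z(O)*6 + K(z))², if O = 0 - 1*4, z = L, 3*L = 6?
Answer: 18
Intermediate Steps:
L = 2 (L = (⅓)*6 = 2)
z = 2
O = -4 (O = 0 - 4 = -4)
Z(H) = 0
(Z(O)*6 + K(z))² = (0*6 - 3*√2)² = (0 - 3*√2)² = (-3*√2)² = 18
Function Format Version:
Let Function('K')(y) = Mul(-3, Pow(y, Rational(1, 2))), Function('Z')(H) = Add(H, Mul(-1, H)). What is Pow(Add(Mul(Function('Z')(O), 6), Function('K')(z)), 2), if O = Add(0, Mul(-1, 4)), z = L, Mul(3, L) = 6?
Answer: 18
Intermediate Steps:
L = 2 (L = Mul(Rational(1, 3), 6) = 2)
z = 2
O = -4 (O = Add(0, -4) = -4)
Function('Z')(H) = 0
Pow(Add(Mul(Function('Z')(O), 6), Function('K')(z)), 2) = Pow(Add(Mul(0, 6), Mul(-3, Pow(2, Rational(1, 2)))), 2) = Pow(Add(0, Mul(-3, Pow(2, Rational(1, 2)))), 2) = Pow(Mul(-3, Pow(2, Rational(1, 2))), 2) = 18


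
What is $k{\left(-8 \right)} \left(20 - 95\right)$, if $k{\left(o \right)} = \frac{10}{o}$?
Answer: $\frac{375}{4} \approx 93.75$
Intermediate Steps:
$k{\left(-8 \right)} \left(20 - 95\right) = \frac{10}{-8} \left(20 - 95\right) = 10 \left(- \frac{1}{8}\right) \left(-75\right) = \left(- \frac{5}{4}\right) \left(-75\right) = \frac{375}{4}$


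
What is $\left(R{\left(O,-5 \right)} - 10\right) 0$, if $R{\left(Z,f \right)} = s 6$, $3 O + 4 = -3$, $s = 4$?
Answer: $0$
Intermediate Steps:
$O = - \frac{7}{3}$ ($O = - \frac{4}{3} + \frac{1}{3} \left(-3\right) = - \frac{4}{3} - 1 = - \frac{7}{3} \approx -2.3333$)
$R{\left(Z,f \right)} = 24$ ($R{\left(Z,f \right)} = 4 \cdot 6 = 24$)
$\left(R{\left(O,-5 \right)} - 10\right) 0 = \left(24 - 10\right) 0 = 14 \cdot 0 = 0$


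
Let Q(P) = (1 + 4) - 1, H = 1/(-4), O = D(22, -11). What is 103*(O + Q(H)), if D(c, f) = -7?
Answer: -309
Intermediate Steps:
O = -7
H = -¼ ≈ -0.25000
Q(P) = 4 (Q(P) = 5 - 1 = 4)
103*(O + Q(H)) = 103*(-7 + 4) = 103*(-3) = -309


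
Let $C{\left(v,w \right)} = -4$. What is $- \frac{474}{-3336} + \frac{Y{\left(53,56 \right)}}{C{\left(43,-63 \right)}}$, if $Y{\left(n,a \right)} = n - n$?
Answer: $\frac{79}{556} \approx 0.14209$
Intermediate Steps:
$Y{\left(n,a \right)} = 0$
$- \frac{474}{-3336} + \frac{Y{\left(53,56 \right)}}{C{\left(43,-63 \right)}} = - \frac{474}{-3336} + \frac{0}{-4} = \left(-474\right) \left(- \frac{1}{3336}\right) + 0 \left(- \frac{1}{4}\right) = \frac{79}{556} + 0 = \frac{79}{556}$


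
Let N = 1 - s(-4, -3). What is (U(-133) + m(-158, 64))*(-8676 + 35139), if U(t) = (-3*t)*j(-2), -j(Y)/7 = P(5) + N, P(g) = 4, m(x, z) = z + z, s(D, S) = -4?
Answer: -661813167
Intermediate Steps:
m(x, z) = 2*z
N = 5 (N = 1 - 1*(-4) = 1 + 4 = 5)
j(Y) = -63 (j(Y) = -7*(4 + 5) = -7*9 = -63)
U(t) = 189*t (U(t) = -3*t*(-63) = 189*t)
(U(-133) + m(-158, 64))*(-8676 + 35139) = (189*(-133) + 2*64)*(-8676 + 35139) = (-25137 + 128)*26463 = -25009*26463 = -661813167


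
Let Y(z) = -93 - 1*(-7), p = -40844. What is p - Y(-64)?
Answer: -40758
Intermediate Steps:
Y(z) = -86 (Y(z) = -93 + 7 = -86)
p - Y(-64) = -40844 - 1*(-86) = -40844 + 86 = -40758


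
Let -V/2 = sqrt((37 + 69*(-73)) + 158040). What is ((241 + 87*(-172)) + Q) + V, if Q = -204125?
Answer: -218848 - 8*sqrt(9565) ≈ -2.1963e+5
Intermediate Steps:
V = -8*sqrt(9565) (V = -2*sqrt((37 + 69*(-73)) + 158040) = -2*sqrt((37 - 5037) + 158040) = -2*sqrt(-5000 + 158040) = -8*sqrt(9565) ≈ -782.41)
((241 + 87*(-172)) + Q) + V = ((241 + 87*(-172)) - 204125) - 8*sqrt(9565) = ((241 - 14964) - 204125) - 8*sqrt(9565) = (-14723 - 204125) - 8*sqrt(9565) = -218848 - 8*sqrt(9565)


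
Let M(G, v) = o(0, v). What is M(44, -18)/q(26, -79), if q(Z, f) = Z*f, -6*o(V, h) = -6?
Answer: -1/2054 ≈ -0.00048685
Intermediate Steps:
o(V, h) = 1 (o(V, h) = -⅙*(-6) = 1)
M(G, v) = 1
M(44, -18)/q(26, -79) = 1/(26*(-79)) = 1/(-2054) = 1*(-1/2054) = -1/2054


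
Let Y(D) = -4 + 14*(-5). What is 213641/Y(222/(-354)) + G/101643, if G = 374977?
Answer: -21687363865/7521582 ≈ -2883.4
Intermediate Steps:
Y(D) = -74 (Y(D) = -4 - 70 = -74)
213641/Y(222/(-354)) + G/101643 = 213641/(-74) + 374977/101643 = 213641*(-1/74) + 374977*(1/101643) = -213641/74 + 374977/101643 = -21687363865/7521582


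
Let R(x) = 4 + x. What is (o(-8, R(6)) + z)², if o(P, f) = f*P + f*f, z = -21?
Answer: 1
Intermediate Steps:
o(P, f) = f² + P*f (o(P, f) = P*f + f² = f² + P*f)
(o(-8, R(6)) + z)² = ((4 + 6)*(-8 + (4 + 6)) - 21)² = (10*(-8 + 10) - 21)² = (10*2 - 21)² = (20 - 21)² = (-1)² = 1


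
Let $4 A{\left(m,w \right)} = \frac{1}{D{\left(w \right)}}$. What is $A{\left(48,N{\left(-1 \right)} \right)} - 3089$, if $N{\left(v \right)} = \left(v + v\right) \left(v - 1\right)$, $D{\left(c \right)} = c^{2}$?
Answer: $- \frac{197695}{64} \approx -3089.0$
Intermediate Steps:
$N{\left(v \right)} = 2 v \left(-1 + v\right)$
$A{\left(m,w \right)} = \frac{1}{4 w^{2}}$
$A{\left(48,N{\left(-1 \right)} \right)} - 3089 = \frac{1}{4 \cdot 4 \left(-1 - 1\right)^{2}} - 3089 = \frac{1}{4 \cdot 16} - 3089 = \frac{1}{4} \cdot \frac{1}{16} - 3089 = \frac{1}{64} - 3089 = - \frac{197695}{64}$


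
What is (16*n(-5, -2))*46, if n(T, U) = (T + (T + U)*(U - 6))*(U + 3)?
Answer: 37536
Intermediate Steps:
n(T, U) = (3 + U)*(T + (-6 + U)*(T + U)) (n(T, U) = (T + (T + U)*(-6 + U))*(3 + U) = (T + (-6 + U)*(T + U))*(3 + U) = (3 + U)*(T + (-6 + U)*(T + U)))
(16*n(-5, -2))*46 = (16*((-2)**3 - 18*(-2) - 15*(-5) - 3*(-2)**2 - 5*(-2)**2 - 2*(-5)*(-2)))*46 = (16*(-8 + 36 + 75 - 3*4 - 5*4 - 20))*46 = (16*(-8 + 36 + 75 - 12 - 20 - 20))*46 = (16*51)*46 = 816*46 = 37536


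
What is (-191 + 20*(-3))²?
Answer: 63001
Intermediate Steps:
(-191 + 20*(-3))² = (-191 - 60)² = (-251)² = 63001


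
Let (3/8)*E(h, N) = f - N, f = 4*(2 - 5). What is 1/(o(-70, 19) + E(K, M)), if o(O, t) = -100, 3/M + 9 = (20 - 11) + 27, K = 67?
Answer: -27/3572 ≈ -0.0075588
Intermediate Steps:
M = ⅑ (M = 3/(-9 + ((20 - 11) + 27)) = 3/(-9 + (9 + 27)) = 3/(-9 + 36) = 3/27 = 3*(1/27) = ⅑ ≈ 0.11111)
f = -12 (f = 4*(-3) = -12)
E(h, N) = -32 - 8*N/3 (E(h, N) = 8*(-12 - N)/3 = -32 - 8*N/3)
1/(o(-70, 19) + E(K, M)) = 1/(-100 + (-32 - 8/3*⅑)) = 1/(-100 + (-32 - 8/27)) = 1/(-100 - 872/27) = 1/(-3572/27) = -27/3572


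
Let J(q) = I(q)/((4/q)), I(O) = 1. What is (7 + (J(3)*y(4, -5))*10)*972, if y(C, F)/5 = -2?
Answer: -66096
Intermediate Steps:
y(C, F) = -10 (y(C, F) = 5*(-2) = -10)
J(q) = q/4 (J(q) = 1/(4/q) = 1*(q/4) = q/4)
(7 + (J(3)*y(4, -5))*10)*972 = (7 + (((¼)*3)*(-10))*10)*972 = (7 + ((¾)*(-10))*10)*972 = (7 - 15/2*10)*972 = (7 - 75)*972 = -68*972 = -66096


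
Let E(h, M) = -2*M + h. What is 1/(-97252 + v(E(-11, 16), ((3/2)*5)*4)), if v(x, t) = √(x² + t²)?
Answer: -97252/9457948755 - √2749/9457948755 ≈ -1.0288e-5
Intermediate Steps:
E(h, M) = h - 2*M
v(x, t) = √(t² + x²)
1/(-97252 + v(E(-11, 16), ((3/2)*5)*4)) = 1/(-97252 + √((((3/2)*5)*4)² + (-11 - 2*16)²)) = 1/(-97252 + √((((3*(½))*5)*4)² + (-11 - 32)²)) = 1/(-97252 + √((((3/2)*5)*4)² + (-43)²)) = 1/(-97252 + √(((15/2)*4)² + 1849)) = 1/(-97252 + √(30² + 1849)) = 1/(-97252 + √(900 + 1849)) = 1/(-97252 + √2749)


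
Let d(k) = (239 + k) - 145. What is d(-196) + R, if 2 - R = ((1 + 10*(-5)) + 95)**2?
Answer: -2216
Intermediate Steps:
R = -2114 (R = 2 - ((1 + 10*(-5)) + 95)**2 = 2 - ((1 - 50) + 95)**2 = 2 - (-49 + 95)**2 = 2 - 1*46**2 = 2 - 1*2116 = 2 - 2116 = -2114)
d(k) = 94 + k
d(-196) + R = (94 - 196) - 2114 = -102 - 2114 = -2216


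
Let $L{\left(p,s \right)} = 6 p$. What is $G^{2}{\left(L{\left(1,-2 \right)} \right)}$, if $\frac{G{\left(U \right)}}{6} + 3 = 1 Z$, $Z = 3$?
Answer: $0$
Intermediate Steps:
$G{\left(U \right)} = 0$ ($G{\left(U \right)} = -18 + 6 \cdot 1 \cdot 3 = -18 + 6 \cdot 3 = -18 + 18 = 0$)
$G^{2}{\left(L{\left(1,-2 \right)} \right)} = 0^{2} = 0$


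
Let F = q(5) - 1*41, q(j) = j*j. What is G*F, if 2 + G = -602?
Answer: 9664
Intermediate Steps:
q(j) = j²
G = -604 (G = -2 - 602 = -604)
F = -16 (F = 5² - 1*41 = 25 - 41 = -16)
G*F = -604*(-16) = 9664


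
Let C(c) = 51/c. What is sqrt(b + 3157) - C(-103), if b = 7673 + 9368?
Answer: 51/103 + sqrt(20198) ≈ 142.61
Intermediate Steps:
b = 17041
sqrt(b + 3157) - C(-103) = sqrt(17041 + 3157) - 51/(-103) = sqrt(20198) - 51*(-1)/103 = sqrt(20198) - 1*(-51/103) = sqrt(20198) + 51/103 = 51/103 + sqrt(20198)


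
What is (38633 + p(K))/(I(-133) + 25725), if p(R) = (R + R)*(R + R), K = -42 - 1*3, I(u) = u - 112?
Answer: 46733/25480 ≈ 1.8341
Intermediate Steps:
I(u) = -112 + u
K = -45 (K = -42 - 3 = -45)
p(R) = 4*R**2 (p(R) = (2*R)*(2*R) = 4*R**2)
(38633 + p(K))/(I(-133) + 25725) = (38633 + 4*(-45)**2)/((-112 - 133) + 25725) = (38633 + 4*2025)/(-245 + 25725) = (38633 + 8100)/25480 = 46733*(1/25480) = 46733/25480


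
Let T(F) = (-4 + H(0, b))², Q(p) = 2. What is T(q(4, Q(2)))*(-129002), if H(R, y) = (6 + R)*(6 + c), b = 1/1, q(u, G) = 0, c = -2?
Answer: -51600800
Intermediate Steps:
b = 1 (b = 1*1 = 1)
H(R, y) = 24 + 4*R (H(R, y) = (6 + R)*(6 - 2) = (6 + R)*4 = 24 + 4*R)
T(F) = 400 (T(F) = (-4 + (24 + 4*0))² = (-4 + (24 + 0))² = (-4 + 24)² = 20² = 400)
T(q(4, Q(2)))*(-129002) = 400*(-129002) = -51600800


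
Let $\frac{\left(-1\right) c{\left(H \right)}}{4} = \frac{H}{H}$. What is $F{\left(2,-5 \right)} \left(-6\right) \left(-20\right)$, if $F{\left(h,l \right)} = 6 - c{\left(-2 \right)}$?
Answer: $1200$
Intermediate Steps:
$c{\left(H \right)} = -4$ ($c{\left(H \right)} = - 4 \frac{H}{H} = \left(-4\right) 1 = -4$)
$F{\left(h,l \right)} = 10$ ($F{\left(h,l \right)} = 6 - -4 = 6 + 4 = 10$)
$F{\left(2,-5 \right)} \left(-6\right) \left(-20\right) = 10 \left(-6\right) \left(-20\right) = \left(-60\right) \left(-20\right) = 1200$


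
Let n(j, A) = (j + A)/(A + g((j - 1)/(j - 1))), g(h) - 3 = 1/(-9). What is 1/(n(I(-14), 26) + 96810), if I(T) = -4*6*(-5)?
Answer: 130/12585957 ≈ 1.0329e-5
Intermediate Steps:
g(h) = 26/9 (g(h) = 3 + 1/(-9) = 3 - ⅑ = 26/9)
I(T) = 120 (I(T) = -24*(-5) = 120)
n(j, A) = (A + j)/(26/9 + A) (n(j, A) = (j + A)/(A + 26/9) = (A + j)/(26/9 + A))
1/(n(I(-14), 26) + 96810) = 1/(9*(26 + 120)/(26 + 9*26) + 96810) = 1/(9*146/(26 + 234) + 96810) = 1/(9*146/260 + 96810) = 1/(9*(1/260)*146 + 96810) = 1/(657/130 + 96810) = 1/(12585957/130) = 130/12585957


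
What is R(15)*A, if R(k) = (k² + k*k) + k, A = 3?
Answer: 1395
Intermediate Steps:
R(k) = k + 2*k² (R(k) = (k² + k²) + k = 2*k² + k = k + 2*k²)
R(15)*A = (15*(1 + 2*15))*3 = (15*(1 + 30))*3 = (15*31)*3 = 465*3 = 1395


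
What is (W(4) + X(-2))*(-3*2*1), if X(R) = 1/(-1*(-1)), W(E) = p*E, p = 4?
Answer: -102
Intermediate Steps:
W(E) = 4*E
X(R) = 1 (X(R) = 1/1 = 1)
(W(4) + X(-2))*(-3*2*1) = (4*4 + 1)*(-3*2*1) = (16 + 1)*(-6*1) = 17*(-6) = -102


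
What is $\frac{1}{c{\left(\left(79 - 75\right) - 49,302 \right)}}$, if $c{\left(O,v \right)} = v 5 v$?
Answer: $\frac{1}{456020} \approx 2.1929 \cdot 10^{-6}$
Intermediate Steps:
$c{\left(O,v \right)} = 5 v^{2}$ ($c{\left(O,v \right)} = 5 v v = 5 v^{2}$)
$\frac{1}{c{\left(\left(79 - 75\right) - 49,302 \right)}} = \frac{1}{5 \cdot 302^{2}} = \frac{1}{5 \cdot 91204} = \frac{1}{456020}$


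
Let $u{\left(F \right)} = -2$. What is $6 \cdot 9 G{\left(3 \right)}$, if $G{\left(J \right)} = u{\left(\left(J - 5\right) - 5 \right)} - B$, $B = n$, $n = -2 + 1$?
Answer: $-54$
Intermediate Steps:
$n = -1$
$B = -1$
$G{\left(J \right)} = -1$ ($G{\left(J \right)} = -2 - -1 = -2 + 1 = -1$)
$6 \cdot 9 G{\left(3 \right)} = 6 \cdot 9 \left(-1\right) = 54 \left(-1\right) = -54$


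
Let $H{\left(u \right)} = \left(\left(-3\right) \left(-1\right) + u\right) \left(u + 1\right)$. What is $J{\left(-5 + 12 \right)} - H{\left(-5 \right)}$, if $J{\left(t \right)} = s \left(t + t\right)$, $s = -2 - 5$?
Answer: $-106$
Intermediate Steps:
$s = -7$ ($s = -2 - 5 = -7$)
$H{\left(u \right)} = \left(1 + u\right) \left(3 + u\right)$ ($H{\left(u \right)} = \left(3 + u\right) \left(1 + u\right) = \left(1 + u\right) \left(3 + u\right)$)
$J{\left(t \right)} = - 14 t$ ($J{\left(t \right)} = - 7 \left(t + t\right) = - 7 \cdot 2 t = - 14 t$)
$J{\left(-5 + 12 \right)} - H{\left(-5 \right)} = - 14 \left(-5 + 12\right) - \left(3 + \left(-5\right)^{2} + 4 \left(-5\right)\right) = \left(-14\right) 7 - \left(3 + 25 - 20\right) = -98 - 8 = -106$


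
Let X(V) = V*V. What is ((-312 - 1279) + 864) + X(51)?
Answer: 1874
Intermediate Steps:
X(V) = V²
((-312 - 1279) + 864) + X(51) = ((-312 - 1279) + 864) + 51² = (-1591 + 864) + 2601 = -727 + 2601 = 1874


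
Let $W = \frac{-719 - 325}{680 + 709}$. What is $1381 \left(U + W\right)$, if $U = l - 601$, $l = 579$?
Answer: $- \frac{14547454}{463} \approx -31420.0$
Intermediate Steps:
$U = -22$ ($U = 579 - 601 = -22$)
$W = - \frac{348}{463}$ ($W = - \frac{1044}{1389} = \left(-1044\right) \frac{1}{1389} = - \frac{348}{463} \approx -0.75162$)
$1381 \left(U + W\right) = 1381 \left(-22 - \frac{348}{463}\right) = 1381 \left(- \frac{10534}{463}\right) = - \frac{14547454}{463}$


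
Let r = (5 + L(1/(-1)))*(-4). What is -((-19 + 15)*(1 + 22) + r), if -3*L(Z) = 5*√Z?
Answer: 112 - 20*I/3 ≈ 112.0 - 6.6667*I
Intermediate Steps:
L(Z) = -5*√Z/3
r = -20 + 20*I/3 (r = (5 - 5*I/3)*(-4) = -20 + 20*I/3 ≈ -20.0 + 6.6667*I)
-((-19 + 15)*(1 + 22) + r) = -((-19 + 15)*(1 + 22) + (-20 + 20*I/3)) = -(-4*23 + (-20 + 20*I/3)) = -(-92 + (-20 + 20*I/3)) = -(-112 + 20*I/3) = 112 - 20*I/3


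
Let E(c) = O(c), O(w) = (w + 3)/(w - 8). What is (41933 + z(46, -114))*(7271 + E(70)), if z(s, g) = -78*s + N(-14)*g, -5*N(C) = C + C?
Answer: 17000963275/62 ≈ 2.7421e+8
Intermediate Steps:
N(C) = -2*C/5 (N(C) = -(C + C)/5 = -2*C/5)
O(w) = (3 + w)/(-8 + w)
E(c) = (3 + c)/(-8 + c)
z(s, g) = -78*s + 28*g/5 (z(s, g) = -78*s + (-2/5*(-14))*g = -78*s + 28*g/5)
(41933 + z(46, -114))*(7271 + E(70)) = (41933 + (-78*46 + (28/5)*(-114)))*(7271 + (3 + 70)/(-8 + 70)) = (41933 + (-3588 - 3192/5))*(7271 + 73/62) = (41933 - 21132/5)*(7271 + (1/62)*73) = 188533*(7271 + 73/62)/5 = (188533/5)*(450875/62) = 17000963275/62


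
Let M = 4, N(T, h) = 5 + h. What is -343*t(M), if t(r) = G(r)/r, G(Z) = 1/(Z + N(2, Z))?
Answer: -343/52 ≈ -6.5962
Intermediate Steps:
G(Z) = 1/(5 + 2*Z) (G(Z) = 1/(Z + (5 + Z)) = 1/(5 + 2*Z))
t(r) = 1/(r*(5 + 2*r)) (t(r) = 1/((5 + 2*r)*r) = 1/(r*(5 + 2*r)))
-343*t(M) = -343/(4*(5 + 2*4)) = -343/(4*(5 + 8)) = -343/(4*13) = -343*1/52 = -343/52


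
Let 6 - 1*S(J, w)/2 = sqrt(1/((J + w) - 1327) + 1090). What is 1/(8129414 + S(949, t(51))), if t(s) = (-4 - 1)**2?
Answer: 1434843689/11664455590522976 + sqrt(135823457)/11664455590522976 ≈ 1.2301e-7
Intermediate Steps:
t(s) = 25 (t(s) = (-5)**2 = 25)
S(J, w) = 12 - 2*sqrt(1090 + 1/(-1327 + J + w)) (S(J, w) = 12 - 2*sqrt(1/((J + w) - 1327) + 1090) = 12 - 2*sqrt(1/(-1327 + J + w) + 1090) = 12 - 2*sqrt(1090 + 1/(-1327 + J + w)))
1/(8129414 + S(949, t(51))) = 1/(8129414 + (12 - 2*sqrt(384769)*sqrt(-1/(-1327 + 949 + 25)))) = 1/(8129414 + (12 - 2*sqrt(384769)*sqrt(-1/(-353)))) = 1/(8129414 + (12 - 2*sqrt(135823457)/353)) = 1/(8129426 - 2*sqrt(135823457)/353)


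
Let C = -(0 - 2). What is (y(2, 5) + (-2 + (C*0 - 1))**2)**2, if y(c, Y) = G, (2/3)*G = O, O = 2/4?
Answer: 1521/16 ≈ 95.063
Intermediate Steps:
C = 2 (C = -1*(-2) = 2)
O = 1/2 (O = 2*(1/4) = 1/2 ≈ 0.50000)
G = 3/4 (G = (3/2)*(1/2) = 3/4 ≈ 0.75000)
y(c, Y) = 3/4
(y(2, 5) + (-2 + (C*0 - 1))**2)**2 = (3/4 + (-2 + (2*0 - 1))**2)**2 = (3/4 + (-2 + (0 - 1))**2)**2 = (3/4 + (-2 - 1)**2)**2 = (3/4 + (-3)**2)**2 = (3/4 + 9)**2 = (39/4)**2 = 1521/16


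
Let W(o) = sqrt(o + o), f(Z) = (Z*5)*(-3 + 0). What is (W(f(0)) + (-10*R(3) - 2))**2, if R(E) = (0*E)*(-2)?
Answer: 4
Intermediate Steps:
R(E) = 0 (R(E) = 0*(-2) = 0)
f(Z) = -15*Z (f(Z) = (5*Z)*(-3) = -15*Z)
W(o) = sqrt(2)*sqrt(o) (W(o) = sqrt(2*o) = sqrt(2)*sqrt(o))
(W(f(0)) + (-10*R(3) - 2))**2 = (sqrt(2)*sqrt(-15*0) + (-10*0 - 2))**2 = (sqrt(2)*sqrt(0) + (0 - 2))**2 = (sqrt(2)*0 - 2)**2 = (0 - 2)**2 = (-2)**2 = 4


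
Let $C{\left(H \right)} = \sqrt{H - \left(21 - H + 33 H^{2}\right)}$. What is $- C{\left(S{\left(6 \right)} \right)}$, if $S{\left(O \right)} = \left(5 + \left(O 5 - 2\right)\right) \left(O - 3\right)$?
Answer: $- 2 i \sqrt{80814} \approx - 568.56 i$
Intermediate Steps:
$S{\left(O \right)} = \left(-3 + O\right) \left(3 + 5 O\right)$ ($S{\left(O \right)} = \left(5 + \left(5 O - 2\right)\right) \left(-3 + O\right) = \left(5 + \left(-2 + 5 O\right)\right) \left(-3 + O\right) = \left(3 + 5 O\right) \left(-3 + O\right) = \left(-3 + O\right) \left(3 + 5 O\right)$)
$C{\left(H \right)} = \sqrt{-21 - 33 H^{2} + 2 H}$ ($C{\left(H \right)} = \sqrt{H - \left(21 - H + 33 H^{2}\right)} = \sqrt{-21 - 33 H^{2} + 2 H}$)
$- C{\left(S{\left(6 \right)} \right)} = - \sqrt{-21 - 33 \left(-9 - 72 + 5 \cdot 6^{2}\right)^{2} + 2 \left(-9 - 72 + 5 \cdot 6^{2}\right)} = - \sqrt{-21 - 33 \left(-9 - 72 + 5 \cdot 36\right)^{2} + 2 \left(-9 - 72 + 5 \cdot 36\right)} = - \sqrt{-21 - 33 \left(-9 - 72 + 180\right)^{2} + 2 \left(-9 - 72 + 180\right)} = - \sqrt{-21 - 33 \cdot 99^{2} + 2 \cdot 99} = - \sqrt{-21 - 323433 + 198} = - \sqrt{-323256} = - 2 i \sqrt{80814}$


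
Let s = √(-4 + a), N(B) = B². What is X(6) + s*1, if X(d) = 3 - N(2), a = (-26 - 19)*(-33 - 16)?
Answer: -1 + √2201 ≈ 45.915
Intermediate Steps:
a = 2205 (a = -45*(-49) = 2205)
X(d) = -1 (X(d) = 3 - 1*2² = 3 - 1*4 = 3 - 4 = -1)
s = √2201 (s = √(-4 + 2205) = √2201 ≈ 46.915)
X(6) + s*1 = -1 + √2201*1 = -1 + √2201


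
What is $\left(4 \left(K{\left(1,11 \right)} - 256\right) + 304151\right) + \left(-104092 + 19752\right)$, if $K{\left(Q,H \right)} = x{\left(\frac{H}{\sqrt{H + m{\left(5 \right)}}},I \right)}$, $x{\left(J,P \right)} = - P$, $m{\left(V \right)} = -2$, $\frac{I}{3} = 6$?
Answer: $218715$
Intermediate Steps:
$I = 18$ ($I = 3 \cdot 6 = 18$)
$K{\left(Q,H \right)} = -18$ ($K{\left(Q,H \right)} = \left(-1\right) 18 = -18$)
$\left(4 \left(K{\left(1,11 \right)} - 256\right) + 304151\right) + \left(-104092 + 19752\right) = \left(4 \left(-18 - 256\right) + 304151\right) + \left(-104092 + 19752\right) = \left(4 \left(-274\right) + 304151\right) - 84340 = \left(-1096 + 304151\right) - 84340 = 303055 - 84340 = 218715$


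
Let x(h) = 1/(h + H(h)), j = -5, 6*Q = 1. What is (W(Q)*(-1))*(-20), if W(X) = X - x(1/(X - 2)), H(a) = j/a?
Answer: 1730/1707 ≈ 1.0135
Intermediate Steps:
Q = 1/6 (Q = (1/6)*1 = 1/6 ≈ 0.16667)
H(a) = -5/a
x(h) = 1/(h - 5/h)
W(X) = X - 1/((-5 + (-2 + X)**(-2))*(-2 + X)) (W(X) = X - 1/((X - 2)*(-5 + (1/(X - 2))**2)) = X - 1/((-2 + X)*(-5 + (1/(-2 + X))**2)) = X - 1/((-2 + X)*(-5 + (-2 + X)**(-2))) = X - 1/((-5 + (-2 + X)**(-2))*(-2 + X)))
(W(Q)*(-1))*(-20) = ((1/6 - 1/(10 + 1/(-2 + 1/6) - 5*1/6))*(-1))*(-20) = ((1/6 - 1/(10 + 1/(-11/6) - 5/6))*(-1))*(-20) = ((1/6 - 1/(10 - 6/11 - 5/6))*(-1))*(-20) = ((1/6 - 1/569/66)*(-1))*(-20) = ((1/6 - 1*66/569)*(-1))*(-20) = ((1/6 - 66/569)*(-1))*(-20) = ((173/3414)*(-1))*(-20) = -173/3414*(-20) = 1730/1707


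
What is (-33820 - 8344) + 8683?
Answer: -33481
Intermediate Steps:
(-33820 - 8344) + 8683 = -42164 + 8683 = -33481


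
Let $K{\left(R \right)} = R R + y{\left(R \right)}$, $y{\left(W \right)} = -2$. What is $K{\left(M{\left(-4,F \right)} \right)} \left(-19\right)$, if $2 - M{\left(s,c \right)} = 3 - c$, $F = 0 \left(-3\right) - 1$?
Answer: $-38$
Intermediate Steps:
$F = -1$ ($F = 0 - 1 = -1$)
$M{\left(s,c \right)} = -1 + c$ ($M{\left(s,c \right)} = 2 - \left(3 - c\right) = 2 + \left(-3 + c\right) = -1 + c$)
$K{\left(R \right)} = -2 + R^{2}$ ($K{\left(R \right)} = R R - 2 = R^{2} - 2 = -2 + R^{2}$)
$K{\left(M{\left(-4,F \right)} \right)} \left(-19\right) = \left(-2 + \left(-1 - 1\right)^{2}\right) \left(-19\right) = \left(-2 + \left(-2\right)^{2}\right) \left(-19\right) = \left(-2 + 4\right) \left(-19\right) = 2 \left(-19\right) = -38$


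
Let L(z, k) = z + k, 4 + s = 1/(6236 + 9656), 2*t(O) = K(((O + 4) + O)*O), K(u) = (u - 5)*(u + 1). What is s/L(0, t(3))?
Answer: -63567/6158150 ≈ -0.010322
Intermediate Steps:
K(u) = (1 + u)*(-5 + u) (K(u) = (-5 + u)*(1 + u) = (1 + u)*(-5 + u))
t(O) = -5/2 + O**2*(4 + 2*O)**2/2 - 2*O*(4 + 2*O) (t(O) = (-5 + (((O + 4) + O)*O)**2 - 4*((O + 4) + O)*O)/2 = (-5 + (((4 + O) + O)*O)**2 - 4*((4 + O) + O)*O)/2 = (-5 + ((4 + 2*O)*O)**2 - 4*(4 + 2*O)*O)/2 = (-5 + (O*(4 + 2*O))**2 - 4*O*(4 + 2*O))/2 = (-5 + O**2*(4 + 2*O)**2 - 4*O*(4 + 2*O))/2 = -5/2 + O**2*(4 + 2*O)**2/2 - 2*O*(4 + 2*O))
s = -63567/15892 (s = -4 + 1/(6236 + 9656) = -4 + 1/15892 = -63567/15892 ≈ -3.9999)
L(z, k) = k + z
s/L(0, t(3)) = -63567/(15892*((-5/2 - 4*3*(2 + 3) + 2*3**2*(2 + 3)**2) + 0)) = -63567/(15892*((-5/2 - 4*3*5 + 2*9*5**2) + 0)) = -63567/(15892*((-5/2 - 60 + 2*9*25) + 0)) = -63567/(15892*((-5/2 - 60 + 450) + 0)) = -63567/(15892*(775/2 + 0)) = -63567/(15892*775/2) = -63567/15892*2/775 = -63567/6158150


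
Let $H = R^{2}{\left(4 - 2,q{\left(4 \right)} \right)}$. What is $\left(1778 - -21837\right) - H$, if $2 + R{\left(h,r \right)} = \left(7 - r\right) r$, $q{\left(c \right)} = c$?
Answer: $23515$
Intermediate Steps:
$R{\left(h,r \right)} = -2 + r \left(7 - r\right)$ ($R{\left(h,r \right)} = -2 + \left(7 - r\right) r = -2 + r \left(7 - r\right)$)
$H = 100$ ($H = \left(-2 - 4^{2} + 7 \cdot 4\right)^{2} = \left(-2 - 16 + 28\right)^{2} = 10^{2} = 100$)
$\left(1778 - -21837\right) - H = \left(1778 - -21837\right) - 100 = \left(1778 + 21837\right) - 100 = 23615 - 100 = 23515$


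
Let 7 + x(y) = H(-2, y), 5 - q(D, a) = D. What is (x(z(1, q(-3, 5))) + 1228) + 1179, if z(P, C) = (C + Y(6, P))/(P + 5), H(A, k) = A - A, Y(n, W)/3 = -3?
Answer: 2400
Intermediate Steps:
q(D, a) = 5 - D
Y(n, W) = -9 (Y(n, W) = 3*(-3) = -9)
H(A, k) = 0
z(P, C) = (-9 + C)/(5 + P) (z(P, C) = (C - 9)/(P + 5) = (-9 + C)/(5 + P))
x(y) = -7 (x(y) = -7 + 0 = -7)
(x(z(1, q(-3, 5))) + 1228) + 1179 = (-7 + 1228) + 1179 = 1221 + 1179 = 2400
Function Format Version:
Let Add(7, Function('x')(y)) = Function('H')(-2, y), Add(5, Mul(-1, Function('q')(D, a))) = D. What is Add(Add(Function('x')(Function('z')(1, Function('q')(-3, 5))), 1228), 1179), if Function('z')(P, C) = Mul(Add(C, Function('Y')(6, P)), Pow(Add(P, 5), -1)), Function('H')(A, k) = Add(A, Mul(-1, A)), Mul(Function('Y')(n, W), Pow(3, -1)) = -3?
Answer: 2400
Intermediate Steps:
Function('q')(D, a) = Add(5, Mul(-1, D))
Function('Y')(n, W) = -9 (Function('Y')(n, W) = Mul(3, -3) = -9)
Function('H')(A, k) = 0
Function('z')(P, C) = Mul(Pow(Add(5, P), -1), Add(-9, C)) (Function('z')(P, C) = Mul(Add(C, -9), Pow(Add(P, 5), -1)) = Mul(Add(-9, C), Pow(Add(5, P), -1)) = Mul(Pow(Add(5, P), -1), Add(-9, C)))
Function('x')(y) = -7 (Function('x')(y) = Add(-7, 0) = -7)
Add(Add(Function('x')(Function('z')(1, Function('q')(-3, 5))), 1228), 1179) = Add(Add(-7, 1228), 1179) = Add(1221, 1179) = 2400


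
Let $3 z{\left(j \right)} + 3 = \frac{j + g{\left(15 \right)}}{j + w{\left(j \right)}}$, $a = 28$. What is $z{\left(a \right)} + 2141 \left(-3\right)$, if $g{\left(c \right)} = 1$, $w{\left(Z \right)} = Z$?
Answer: $- \frac{1079203}{168} \approx -6423.8$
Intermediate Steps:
$z{\left(j \right)} = -1 + \frac{1 + j}{6 j}$ ($z{\left(j \right)} = -1 + \frac{\left(j + 1\right) \frac{1}{j + j}}{3} = -1 + \frac{\left(1 + j\right) \frac{1}{2 j}}{3} = -1 + \frac{\frac{1}{2} \frac{1}{j} \left(1 + j\right)}{3} = -1 + \frac{1 + j}{6 j}$)
$z{\left(a \right)} + 2141 \left(-3\right) = \frac{1 - 140}{6 \cdot 28} + 2141 \left(-3\right) = \frac{1}{6} \cdot \frac{1}{28} \left(1 - 140\right) - 6423 = \frac{1}{6} \cdot \frac{1}{28} \left(-139\right) - 6423 = - \frac{139}{168} - 6423 = - \frac{1079203}{168}$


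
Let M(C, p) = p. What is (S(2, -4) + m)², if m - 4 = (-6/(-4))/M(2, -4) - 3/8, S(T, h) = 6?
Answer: 1369/16 ≈ 85.563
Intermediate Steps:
m = 13/4 (m = 4 + (-6/(-4)/(-4) - 3/8) = 4 + (-6*(-¼)*(-¼) - 3*⅛) = 4 + ((3/2)*(-¼) - 3/8) = 4 + (-3/8 - 3/8) = 4 - ¾ = 13/4 ≈ 3.2500)
(S(2, -4) + m)² = (6 + 13/4)² = (37/4)² = 1369/16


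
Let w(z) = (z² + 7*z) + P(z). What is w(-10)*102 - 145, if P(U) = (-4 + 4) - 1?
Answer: 2813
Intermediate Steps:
P(U) = -1 (P(U) = 0 - 1 = -1)
w(z) = -1 + z² + 7*z (w(z) = (z² + 7*z) - 1 = -1 + z² + 7*z)
w(-10)*102 - 145 = (-1 + (-10)² + 7*(-10))*102 - 145 = (-1 + 100 - 70)*102 - 145 = 29*102 - 145 = 2958 - 145 = 2813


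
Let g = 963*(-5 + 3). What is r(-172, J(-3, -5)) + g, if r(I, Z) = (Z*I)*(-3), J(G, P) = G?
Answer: -3474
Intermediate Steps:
r(I, Z) = -3*I*Z (r(I, Z) = (I*Z)*(-3) = -3*I*Z)
g = -1926 (g = 963*(-2) = -1926)
r(-172, J(-3, -5)) + g = -3*(-172)*(-3) - 1926 = -1548 - 1926 = -3474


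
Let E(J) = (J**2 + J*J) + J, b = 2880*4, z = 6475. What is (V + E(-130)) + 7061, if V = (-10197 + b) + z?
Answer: 48529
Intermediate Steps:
b = 11520
V = 7798 (V = (-10197 + 11520) + 6475 = 1323 + 6475 = 7798)
E(J) = J + 2*J**2 (E(J) = (J**2 + J**2) + J = 2*J**2 + J = J + 2*J**2)
(V + E(-130)) + 7061 = (7798 - 130*(1 + 2*(-130))) + 7061 = (7798 - 130*(1 - 260)) + 7061 = (7798 - 130*(-259)) + 7061 = (7798 + 33670) + 7061 = 41468 + 7061 = 48529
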